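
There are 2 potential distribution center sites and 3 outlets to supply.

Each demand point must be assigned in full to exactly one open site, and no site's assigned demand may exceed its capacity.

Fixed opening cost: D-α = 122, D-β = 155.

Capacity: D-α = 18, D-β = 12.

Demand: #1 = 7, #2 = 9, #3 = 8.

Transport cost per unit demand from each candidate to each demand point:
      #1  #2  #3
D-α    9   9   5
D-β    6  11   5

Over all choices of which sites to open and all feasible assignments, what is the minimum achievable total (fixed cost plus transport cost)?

440

Open {D-α, D-β}; cheapest assignment that respects the capacities:
  D-α (cap 18, load 17): #2, #3 — cost 9×9 + 8×5 = 121
  D-β (cap 12, load 7): #1 — cost 7×6 = 42
  Shipping 163, fixed 277 → total 440.
  Any other capacity-feasible assignment to {D-α, D-β} ships for at least 163.
Total demand is 24 and no other set of sites has combined capacity ≥ 24, so {D-α, D-β} is the only feasible choice of open sites. Minimum: 440.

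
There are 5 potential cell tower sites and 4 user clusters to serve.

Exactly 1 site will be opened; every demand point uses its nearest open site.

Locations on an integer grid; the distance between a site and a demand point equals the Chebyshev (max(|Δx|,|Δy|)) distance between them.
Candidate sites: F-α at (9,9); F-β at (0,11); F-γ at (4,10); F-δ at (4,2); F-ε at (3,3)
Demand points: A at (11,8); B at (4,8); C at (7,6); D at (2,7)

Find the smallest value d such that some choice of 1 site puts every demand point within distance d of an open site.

Open {F-α}.
  Farthest demand point is D at distance 7 (to F-α); all others are ≤ 7.
With {F-γ} the worst case is 7.
With {F-δ} the worst case is 7.
No size-1 selection achieves below 7.

7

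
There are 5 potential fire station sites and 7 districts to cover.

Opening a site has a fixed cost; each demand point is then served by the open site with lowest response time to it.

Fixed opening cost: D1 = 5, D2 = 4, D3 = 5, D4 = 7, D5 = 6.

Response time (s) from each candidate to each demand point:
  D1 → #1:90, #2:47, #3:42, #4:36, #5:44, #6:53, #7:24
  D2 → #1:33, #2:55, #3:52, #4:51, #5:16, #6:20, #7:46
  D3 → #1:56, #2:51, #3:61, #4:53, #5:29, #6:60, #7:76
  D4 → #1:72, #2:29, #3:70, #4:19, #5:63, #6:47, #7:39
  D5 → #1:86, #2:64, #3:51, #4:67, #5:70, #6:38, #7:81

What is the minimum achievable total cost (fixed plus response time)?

Open {D1, D2, D4}: assign each demand point to its cheapest open site.
  #1→D2 33, #2→D4 29, #3→D1 42, #4→D4 19, #5→D2 16, #6→D2 20, #7→D1 24
  response time 183, fixed 16 → total 199.
Compare {D1, D2, D3, D4}: response time 183 + fixed 21 = 204.
Compare {D1, D2, D4, D5}: response time 183 + fixed 22 = 205.
Compare {D1, D2, D3, D4, D5}: response time 183 + fixed 27 = 210.
All other subsets cost ≥ 204. Minimum total cost: 199.

199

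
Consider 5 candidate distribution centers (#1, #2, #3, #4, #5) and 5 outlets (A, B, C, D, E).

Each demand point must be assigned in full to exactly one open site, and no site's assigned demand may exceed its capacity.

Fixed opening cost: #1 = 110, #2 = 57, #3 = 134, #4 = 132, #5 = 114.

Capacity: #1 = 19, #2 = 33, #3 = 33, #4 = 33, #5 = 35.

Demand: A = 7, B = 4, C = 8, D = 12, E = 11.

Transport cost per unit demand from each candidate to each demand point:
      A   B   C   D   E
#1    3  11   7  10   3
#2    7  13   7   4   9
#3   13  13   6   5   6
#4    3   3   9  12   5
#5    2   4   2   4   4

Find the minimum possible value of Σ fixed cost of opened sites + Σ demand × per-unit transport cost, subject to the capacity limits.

309

Open {#2, #5}; cheapest assignment that respects the capacities:
  #2 (cap 33, load 12): D — cost 12×4 = 48
  #5 (cap 35, load 30): A, B, C, E — cost 7×2 + 4×4 + 8×2 + 11×4 = 90
  Shipping 138, fixed 171 → total 309.
  Any other capacity-feasible assignment to {#2, #5} ships for at least 138.
Compare {#1, #5}: its best feasible assignment gives total 351.
Compare {#1, #2}: its best feasible assignment gives total 377.
Every other set of open sites that can feasibly serve all demand totals ≥ 351 even under its best assignment. Minimum: 309.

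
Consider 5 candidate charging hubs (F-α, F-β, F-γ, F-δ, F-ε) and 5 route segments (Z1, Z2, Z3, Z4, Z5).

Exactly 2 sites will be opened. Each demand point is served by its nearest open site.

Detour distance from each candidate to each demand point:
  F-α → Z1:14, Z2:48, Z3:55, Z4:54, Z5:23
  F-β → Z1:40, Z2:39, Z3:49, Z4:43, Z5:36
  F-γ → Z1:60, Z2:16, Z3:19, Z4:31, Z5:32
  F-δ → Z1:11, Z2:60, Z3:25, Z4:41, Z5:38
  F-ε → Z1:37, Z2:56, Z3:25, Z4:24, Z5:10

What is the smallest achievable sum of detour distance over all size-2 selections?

Open {F-α, F-γ}.
  Z1→F-α 14, Z2→F-γ 16, Z3→F-γ 19, Z4→F-γ 31, Z5→F-α 23  ⇒ total 103.
Compare {F-γ, F-ε}: total 106.
Compare {F-γ, F-δ}: total 109.
No size-2 selection does better; minimum is 103.

103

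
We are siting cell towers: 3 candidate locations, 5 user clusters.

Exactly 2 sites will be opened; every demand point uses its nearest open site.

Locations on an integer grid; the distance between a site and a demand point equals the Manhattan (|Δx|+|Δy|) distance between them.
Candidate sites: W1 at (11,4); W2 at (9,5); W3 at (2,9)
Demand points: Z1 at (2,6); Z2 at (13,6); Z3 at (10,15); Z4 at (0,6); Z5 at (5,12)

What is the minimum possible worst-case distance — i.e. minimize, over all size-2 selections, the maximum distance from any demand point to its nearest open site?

11

Open {W1, W2}.
  Farthest demand point is Z3 at distance 11 (to W2); all others are ≤ 11.
With {W2, W3} the worst case is 11.
With {W1, W3} the worst case is 12.
No size-2 selection achieves below 11.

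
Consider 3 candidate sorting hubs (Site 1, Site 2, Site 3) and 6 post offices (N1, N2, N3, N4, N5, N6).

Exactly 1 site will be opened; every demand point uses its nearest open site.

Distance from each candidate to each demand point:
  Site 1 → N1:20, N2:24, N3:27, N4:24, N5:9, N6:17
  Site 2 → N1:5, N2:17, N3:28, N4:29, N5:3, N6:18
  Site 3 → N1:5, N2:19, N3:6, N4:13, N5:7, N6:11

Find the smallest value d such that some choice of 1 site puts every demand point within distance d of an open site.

Open {Site 3}.
  Farthest demand point is N2 at distance 19 (to Site 3); all others are ≤ 19.
With {Site 1} the worst case is 27.
With {Site 2} the worst case is 29.
No size-1 selection achieves below 19.

19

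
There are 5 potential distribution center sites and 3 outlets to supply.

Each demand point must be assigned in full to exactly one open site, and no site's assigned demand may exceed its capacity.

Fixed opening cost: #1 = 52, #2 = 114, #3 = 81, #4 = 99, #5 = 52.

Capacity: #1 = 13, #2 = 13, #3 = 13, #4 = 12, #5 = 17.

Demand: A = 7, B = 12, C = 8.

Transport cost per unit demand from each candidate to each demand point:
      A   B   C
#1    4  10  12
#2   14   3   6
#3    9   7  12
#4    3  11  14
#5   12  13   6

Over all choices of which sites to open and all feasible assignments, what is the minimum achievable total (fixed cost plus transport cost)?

Open {#1, #2, #5}; cheapest assignment that respects the capacities:
  #1 (cap 13, load 7): A — cost 7×4 = 28
  #2 (cap 13, load 12): B — cost 12×3 = 36
  #5 (cap 17, load 8): C — cost 8×6 = 48
  Shipping 112, fixed 218 → total 330.
  Any other capacity-feasible assignment to {#1, #2, #5} ships for at least 112.
Compare {#2, #5}: its best feasible assignment gives total 334.
Compare {#1, #3, #5}: its best feasible assignment gives total 345.
Every other set of open sites that can feasibly serve all demand totals ≥ 334 even under its best assignment. Minimum: 330.

330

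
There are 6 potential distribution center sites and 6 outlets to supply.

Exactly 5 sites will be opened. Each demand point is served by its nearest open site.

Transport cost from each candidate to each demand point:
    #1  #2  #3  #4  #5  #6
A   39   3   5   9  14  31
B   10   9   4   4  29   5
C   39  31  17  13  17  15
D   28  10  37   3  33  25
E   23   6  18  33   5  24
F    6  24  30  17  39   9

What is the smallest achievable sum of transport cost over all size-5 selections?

26

Open {A, B, D, E, F}.
  #1→F 6, #2→A 3, #3→B 4, #4→D 3, #5→E 5, #6→B 5  ⇒ total 26.
Compare {A, B, C, E, F}: total 27.
Compare {B, C, D, E, F}: total 29.
No size-5 selection does better; minimum is 26.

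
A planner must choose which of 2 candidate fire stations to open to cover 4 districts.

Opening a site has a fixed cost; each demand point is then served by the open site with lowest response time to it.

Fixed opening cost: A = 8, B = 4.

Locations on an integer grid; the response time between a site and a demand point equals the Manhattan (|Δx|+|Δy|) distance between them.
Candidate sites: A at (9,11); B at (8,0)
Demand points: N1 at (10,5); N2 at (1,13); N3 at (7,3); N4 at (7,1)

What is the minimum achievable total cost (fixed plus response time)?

Open {A, B}: assign each demand point to its cheapest open site.
  N1→A 7, N2→A 10, N3→B 4, N4→B 2
  response time 23, fixed 12 → total 35.
Compare {B}: response time 33 + fixed 4 = 37.
Compare {A}: response time 39 + fixed 8 = 47.

35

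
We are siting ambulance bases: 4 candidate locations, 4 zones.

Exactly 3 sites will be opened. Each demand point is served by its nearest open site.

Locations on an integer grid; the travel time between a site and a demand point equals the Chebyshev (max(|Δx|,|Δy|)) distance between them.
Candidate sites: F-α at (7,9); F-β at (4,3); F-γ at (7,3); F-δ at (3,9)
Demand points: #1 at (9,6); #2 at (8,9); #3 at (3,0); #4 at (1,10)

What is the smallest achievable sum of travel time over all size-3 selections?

Open {F-α, F-β, F-δ}.
  #1→F-α 3, #2→F-α 1, #3→F-β 3, #4→F-δ 2  ⇒ total 9.
Compare {F-α, F-γ, F-δ}: total 10.
Compare {F-α, F-β, F-γ}: total 13.
No size-3 selection does better; minimum is 9.

9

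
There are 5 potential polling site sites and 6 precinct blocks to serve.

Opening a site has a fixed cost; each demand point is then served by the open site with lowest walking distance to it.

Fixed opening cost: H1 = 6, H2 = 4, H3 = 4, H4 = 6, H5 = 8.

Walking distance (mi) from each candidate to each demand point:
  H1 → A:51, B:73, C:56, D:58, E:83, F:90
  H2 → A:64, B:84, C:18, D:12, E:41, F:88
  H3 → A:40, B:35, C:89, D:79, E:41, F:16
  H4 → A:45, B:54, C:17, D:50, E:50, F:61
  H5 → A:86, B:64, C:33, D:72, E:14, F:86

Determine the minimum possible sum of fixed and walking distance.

151

Open {H2, H3, H5}: assign each demand point to its cheapest open site.
  A→H3 40, B→H3 35, C→H2 18, D→H2 12, E→H5 14, F→H3 16
  walking distance 135, fixed 16 → total 151.
Compare {H2, H3, H4, H5}: walking distance 134 + fixed 22 = 156.
Compare {H1, H2, H3, H5}: walking distance 135 + fixed 22 = 157.
Compare {H1, H2, H3, H4, H5}: walking distance 134 + fixed 28 = 162.
All other subsets cost ≥ 156. Minimum total cost: 151.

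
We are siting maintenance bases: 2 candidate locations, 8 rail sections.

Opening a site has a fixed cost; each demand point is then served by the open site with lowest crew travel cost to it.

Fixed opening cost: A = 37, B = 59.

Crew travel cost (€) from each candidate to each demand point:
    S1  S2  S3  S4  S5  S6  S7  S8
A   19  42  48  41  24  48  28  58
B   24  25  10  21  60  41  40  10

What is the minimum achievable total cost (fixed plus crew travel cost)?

Open {A, B}: assign each demand point to its cheapest open site.
  S1→A 19, S2→B 25, S3→B 10, S4→B 21, S5→A 24, S6→B 41, S7→A 28, S8→B 10
  crew travel cost 178, fixed 96 → total 274.
Compare {B}: crew travel cost 231 + fixed 59 = 290.
Compare {A}: crew travel cost 308 + fixed 37 = 345.

274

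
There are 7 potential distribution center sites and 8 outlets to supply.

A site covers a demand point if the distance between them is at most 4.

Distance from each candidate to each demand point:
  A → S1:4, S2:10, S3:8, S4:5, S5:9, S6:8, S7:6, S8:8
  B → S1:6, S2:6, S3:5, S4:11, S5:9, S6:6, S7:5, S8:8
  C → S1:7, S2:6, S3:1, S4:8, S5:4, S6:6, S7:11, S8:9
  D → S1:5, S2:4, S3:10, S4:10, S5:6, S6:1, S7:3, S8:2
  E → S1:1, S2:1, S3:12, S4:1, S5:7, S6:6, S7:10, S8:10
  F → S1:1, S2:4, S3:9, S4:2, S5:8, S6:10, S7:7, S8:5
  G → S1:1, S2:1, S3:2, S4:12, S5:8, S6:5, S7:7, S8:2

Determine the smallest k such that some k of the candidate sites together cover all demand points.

3

Coverage sets (demand points within 4 of each site):
  A: {S1}
  B: {}
  C: {S3, S5}
  D: {S2, S6, S7, S8}
  E: {S1, S2, S4}
  F: {S1, S2, S4}
  G: {S1, S2, S3, S8}
No 2 sites suffice: every size-2 union leaves at least one demand point uncovered.
But {C, D, E} covers everything, so the minimum is 3.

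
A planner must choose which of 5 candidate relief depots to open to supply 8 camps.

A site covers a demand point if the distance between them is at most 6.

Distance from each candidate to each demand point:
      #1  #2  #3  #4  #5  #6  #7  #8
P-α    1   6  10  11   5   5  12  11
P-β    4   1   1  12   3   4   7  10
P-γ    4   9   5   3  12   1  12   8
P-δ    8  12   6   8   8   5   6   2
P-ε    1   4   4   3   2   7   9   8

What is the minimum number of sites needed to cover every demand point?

2

Coverage sets (demand points within 6 of each site):
  P-α: {#1, #2, #5, #6}
  P-β: {#1, #2, #3, #5, #6}
  P-γ: {#1, #3, #4, #6}
  P-δ: {#3, #6, #7, #8}
  P-ε: {#1, #2, #3, #4, #5}
No single site covers all 8 demand points.
But {P-δ, P-ε} covers everything, so the minimum is 2.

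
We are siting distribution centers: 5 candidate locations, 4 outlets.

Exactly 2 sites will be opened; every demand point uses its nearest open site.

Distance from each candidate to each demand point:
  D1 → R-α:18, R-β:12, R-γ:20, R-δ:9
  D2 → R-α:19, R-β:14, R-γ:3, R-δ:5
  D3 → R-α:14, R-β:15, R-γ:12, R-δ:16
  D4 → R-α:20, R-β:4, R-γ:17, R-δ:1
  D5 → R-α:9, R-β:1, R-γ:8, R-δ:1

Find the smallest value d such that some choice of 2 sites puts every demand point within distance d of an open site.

9

Open {D1, D5}.
  Farthest demand point is R-α at distance 9 (to D5); all others are ≤ 9.
With {D2, D5} the worst case is 9.
With {D3, D5} the worst case is 9.
No size-2 selection achieves below 9.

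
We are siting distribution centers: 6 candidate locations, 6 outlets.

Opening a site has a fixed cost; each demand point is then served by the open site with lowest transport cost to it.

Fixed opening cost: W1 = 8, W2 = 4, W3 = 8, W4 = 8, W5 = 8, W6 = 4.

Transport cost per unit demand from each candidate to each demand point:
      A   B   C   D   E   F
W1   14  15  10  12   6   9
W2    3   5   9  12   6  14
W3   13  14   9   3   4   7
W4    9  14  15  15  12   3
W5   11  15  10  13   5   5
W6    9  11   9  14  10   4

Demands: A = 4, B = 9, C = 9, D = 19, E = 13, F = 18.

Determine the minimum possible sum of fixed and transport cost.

Open {W2, W3, W4}: assign each demand point to its cheapest open site.
  A→W2 4×3=12, B→W2 9×5=45, C→W2 9×9=81, D→W3 19×3=57, E→W3 13×4=52, F→W4 18×3=54
  transport cost 301, fixed 20 → total 321.
Compare {W2, W3, W4, W6}: transport cost 301 + fixed 24 = 325.
Compare {W1, W2, W3, W4}: transport cost 301 + fixed 28 = 329.
Compare {W2, W3, W4, W5}: transport cost 301 + fixed 28 = 329.
All other subsets cost ≥ 325. Minimum total cost: 321.

321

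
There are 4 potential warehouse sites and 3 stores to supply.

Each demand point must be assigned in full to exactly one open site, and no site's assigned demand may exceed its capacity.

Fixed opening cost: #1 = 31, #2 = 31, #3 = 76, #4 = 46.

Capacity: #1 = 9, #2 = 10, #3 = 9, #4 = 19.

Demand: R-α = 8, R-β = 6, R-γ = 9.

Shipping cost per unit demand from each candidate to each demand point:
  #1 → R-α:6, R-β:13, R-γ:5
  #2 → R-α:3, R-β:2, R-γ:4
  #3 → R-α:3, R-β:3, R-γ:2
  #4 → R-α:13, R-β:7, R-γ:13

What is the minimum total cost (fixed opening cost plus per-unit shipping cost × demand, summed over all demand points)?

216

Open {#1, #2, #3}; cheapest assignment that respects the capacities:
  #1 (cap 9, load 8): R-α — cost 8×6 = 48
  #2 (cap 10, load 6): R-β — cost 6×2 = 12
  #3 (cap 9, load 9): R-γ — cost 9×2 = 18
  Shipping 78, fixed 138 → total 216.
  Any other capacity-feasible assignment to {#1, #2, #3} ships for at least 78.
Compare {#1, #2, #4}: its best feasible assignment gives total 219.
Compare {#2, #3, #4}: its best feasible assignment gives total 237.
Every other set of open sites that can feasibly serve all demand totals ≥ 219 even under its best assignment. Minimum: 216.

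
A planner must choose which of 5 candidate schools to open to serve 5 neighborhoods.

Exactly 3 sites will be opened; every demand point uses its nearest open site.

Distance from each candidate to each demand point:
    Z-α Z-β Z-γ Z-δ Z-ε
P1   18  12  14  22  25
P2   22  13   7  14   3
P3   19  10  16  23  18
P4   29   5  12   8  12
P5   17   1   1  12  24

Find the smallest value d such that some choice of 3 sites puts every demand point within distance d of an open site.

17

Open {P1, P2, P5}.
  Farthest demand point is Z-α at distance 17 (to P5); all others are ≤ 17.
With {P1, P4, P5} the worst case is 17.
With {P2, P3, P5} the worst case is 17.
No size-3 selection achieves below 17.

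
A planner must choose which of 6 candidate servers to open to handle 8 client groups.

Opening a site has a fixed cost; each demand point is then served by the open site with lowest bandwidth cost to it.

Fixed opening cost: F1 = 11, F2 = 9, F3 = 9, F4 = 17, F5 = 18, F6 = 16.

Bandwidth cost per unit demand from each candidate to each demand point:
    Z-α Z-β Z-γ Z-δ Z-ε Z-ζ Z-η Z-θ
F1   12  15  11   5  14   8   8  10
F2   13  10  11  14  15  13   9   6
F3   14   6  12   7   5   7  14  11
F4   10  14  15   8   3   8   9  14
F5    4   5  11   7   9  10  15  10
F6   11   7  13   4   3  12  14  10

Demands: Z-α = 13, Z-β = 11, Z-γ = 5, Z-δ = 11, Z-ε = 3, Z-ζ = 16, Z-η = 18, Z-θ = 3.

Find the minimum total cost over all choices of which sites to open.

552

Open {F1, F2, F3, F5, F6}: assign each demand point to its cheapest open site.
  Z-α→F5 13×4=52, Z-β→F5 11×5=55, Z-γ→F1 5×11=55, Z-δ→F6 11×4=44, Z-ε→F6 3×3=9, Z-ζ→F3 16×7=112, Z-η→F1 18×8=144, Z-θ→F2 3×6=18
  bandwidth cost 489, fixed 63 → total 552.
Compare {F1, F2, F3, F5}: bandwidth cost 506 + fixed 47 = 553.
Compare {F1, F3, F5, F6}: bandwidth cost 501 + fixed 54 = 555.
Compare {F1, F3, F5}: bandwidth cost 518 + fixed 38 = 556.
All other subsets cost ≥ 553. Minimum total cost: 552.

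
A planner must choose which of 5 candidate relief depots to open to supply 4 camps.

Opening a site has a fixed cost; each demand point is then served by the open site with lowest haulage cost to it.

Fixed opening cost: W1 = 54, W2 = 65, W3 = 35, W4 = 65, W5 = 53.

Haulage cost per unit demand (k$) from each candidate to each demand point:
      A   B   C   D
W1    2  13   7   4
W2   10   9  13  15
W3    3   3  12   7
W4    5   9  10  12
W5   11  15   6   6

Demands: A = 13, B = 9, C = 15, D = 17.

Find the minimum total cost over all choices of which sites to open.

315

Open {W1, W3}: assign each demand point to its cheapest open site.
  A→W1 13×2=26, B→W3 9×3=27, C→W1 15×7=105, D→W1 17×4=68
  haulage cost 226, fixed 89 → total 315.
Compare {W3, W5}: haulage cost 258 + fixed 88 = 346.
Compare {W1, W3, W5}: haulage cost 211 + fixed 142 = 353.
Compare {W1}: haulage cost 316 + fixed 54 = 370.
All other subsets cost ≥ 346. Minimum total cost: 315.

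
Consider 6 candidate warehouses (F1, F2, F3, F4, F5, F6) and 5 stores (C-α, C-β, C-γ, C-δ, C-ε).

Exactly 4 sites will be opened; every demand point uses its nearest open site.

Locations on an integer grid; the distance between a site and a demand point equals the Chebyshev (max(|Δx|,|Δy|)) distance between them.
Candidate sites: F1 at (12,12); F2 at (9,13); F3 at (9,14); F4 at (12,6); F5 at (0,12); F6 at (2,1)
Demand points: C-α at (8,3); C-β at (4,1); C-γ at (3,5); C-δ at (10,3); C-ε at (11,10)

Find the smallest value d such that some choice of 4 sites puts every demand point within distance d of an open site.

4

Open {F1, F2, F4, F6}.
  Farthest demand point is C-α at distance 4 (to F4); all others are ≤ 4.
With {F1, F3, F4, F6} the worst case is 4.
With {F1, F4, F5, F6} the worst case is 4.
No size-4 selection achieves below 4.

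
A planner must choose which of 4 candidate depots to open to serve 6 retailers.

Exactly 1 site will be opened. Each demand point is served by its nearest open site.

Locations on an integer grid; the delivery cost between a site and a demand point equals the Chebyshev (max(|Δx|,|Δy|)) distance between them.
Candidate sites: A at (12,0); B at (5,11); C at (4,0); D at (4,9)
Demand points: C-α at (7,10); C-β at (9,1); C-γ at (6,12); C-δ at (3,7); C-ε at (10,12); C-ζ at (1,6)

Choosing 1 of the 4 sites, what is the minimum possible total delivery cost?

25

Open {D}.
  C-α→D 3, C-β→D 8, C-γ→D 3, C-δ→D 2, C-ε→D 6, C-ζ→D 3  ⇒ total 25.
Compare {B}: total 27.
Compare {C}: total 52.
No size-1 selection does better; minimum is 25.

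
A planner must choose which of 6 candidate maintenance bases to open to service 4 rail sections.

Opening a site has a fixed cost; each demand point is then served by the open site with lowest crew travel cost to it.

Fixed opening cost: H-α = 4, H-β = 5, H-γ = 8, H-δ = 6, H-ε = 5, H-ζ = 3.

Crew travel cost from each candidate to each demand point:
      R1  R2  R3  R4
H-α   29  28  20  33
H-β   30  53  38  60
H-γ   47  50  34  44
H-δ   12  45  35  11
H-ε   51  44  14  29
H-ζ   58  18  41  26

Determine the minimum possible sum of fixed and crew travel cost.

Open {H-δ, H-ε, H-ζ}: assign each demand point to its cheapest open site.
  R1→H-δ 12, R2→H-ζ 18, R3→H-ε 14, R4→H-δ 11
  crew travel cost 55, fixed 14 → total 69.
Compare {H-α, H-δ, H-ε, H-ζ}: crew travel cost 55 + fixed 18 = 73.
Compare {H-α, H-δ, H-ζ}: crew travel cost 61 + fixed 13 = 74.
Compare {H-β, H-δ, H-ε, H-ζ}: crew travel cost 55 + fixed 19 = 74.
All other subsets cost ≥ 73. Minimum total cost: 69.

69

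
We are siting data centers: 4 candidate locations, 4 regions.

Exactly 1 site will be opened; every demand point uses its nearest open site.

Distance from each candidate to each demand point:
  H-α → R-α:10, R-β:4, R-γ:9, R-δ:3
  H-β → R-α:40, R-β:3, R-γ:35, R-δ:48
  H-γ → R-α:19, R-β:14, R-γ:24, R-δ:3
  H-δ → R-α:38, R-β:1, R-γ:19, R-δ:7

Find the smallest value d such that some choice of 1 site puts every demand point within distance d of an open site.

10

Open {H-α}.
  Farthest demand point is R-α at distance 10 (to H-α); all others are ≤ 10.
With {H-γ} the worst case is 24.
With {H-δ} the worst case is 38.
No size-1 selection achieves below 10.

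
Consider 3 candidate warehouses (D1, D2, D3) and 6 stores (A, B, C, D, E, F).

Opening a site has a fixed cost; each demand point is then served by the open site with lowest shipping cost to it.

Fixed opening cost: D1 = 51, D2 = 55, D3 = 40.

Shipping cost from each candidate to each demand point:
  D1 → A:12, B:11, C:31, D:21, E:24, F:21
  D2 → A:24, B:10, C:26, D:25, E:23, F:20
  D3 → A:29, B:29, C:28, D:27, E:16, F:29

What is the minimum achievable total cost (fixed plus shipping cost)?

Open {D1}: assign each demand point to its cheapest open site.
  A→D1 12, B→D1 11, C→D1 31, D→D1 21, E→D1 24, F→D1 21
  shipping cost 120, fixed 51 → total 171.
Compare {D2}: shipping cost 128 + fixed 55 = 183.
Compare {D3}: shipping cost 158 + fixed 40 = 198.
Compare {D1, D3}: shipping cost 109 + fixed 91 = 200.
All other subsets cost ≥ 183. Minimum total cost: 171.

171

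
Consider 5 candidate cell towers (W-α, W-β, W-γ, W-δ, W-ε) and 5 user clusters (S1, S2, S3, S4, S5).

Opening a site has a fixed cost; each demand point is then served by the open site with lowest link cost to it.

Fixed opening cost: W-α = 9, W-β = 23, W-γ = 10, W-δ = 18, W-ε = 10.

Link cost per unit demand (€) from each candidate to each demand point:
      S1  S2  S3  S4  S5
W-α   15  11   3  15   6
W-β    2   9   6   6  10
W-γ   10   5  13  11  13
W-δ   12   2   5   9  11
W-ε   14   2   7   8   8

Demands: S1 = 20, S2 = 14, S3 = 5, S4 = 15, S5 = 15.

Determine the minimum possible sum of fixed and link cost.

Open {W-α, W-β, W-ε}: assign each demand point to its cheapest open site.
  S1→W-β 20×2=40, S2→W-ε 14×2=28, S3→W-α 5×3=15, S4→W-β 15×6=90, S5→W-α 15×6=90
  link cost 263, fixed 42 → total 305.
Compare {W-α, W-β, W-δ}: link cost 263 + fixed 50 = 313.
Compare {W-α, W-β, W-γ, W-ε}: link cost 263 + fixed 52 = 315.
Compare {W-α, W-β, W-γ, W-δ}: link cost 263 + fixed 60 = 323.
All other subsets cost ≥ 313. Minimum total cost: 305.

305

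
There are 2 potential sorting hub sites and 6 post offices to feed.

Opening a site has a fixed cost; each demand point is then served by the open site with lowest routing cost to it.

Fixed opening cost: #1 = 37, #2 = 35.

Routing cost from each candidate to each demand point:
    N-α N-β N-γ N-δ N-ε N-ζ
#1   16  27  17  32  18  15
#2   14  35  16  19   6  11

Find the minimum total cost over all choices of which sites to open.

136

Open {#2}: assign each demand point to its cheapest open site.
  N-α→#2 14, N-β→#2 35, N-γ→#2 16, N-δ→#2 19, N-ε→#2 6, N-ζ→#2 11
  routing cost 101, fixed 35 → total 136.
Compare {#1}: routing cost 125 + fixed 37 = 162.
Compare {#1, #2}: routing cost 93 + fixed 72 = 165.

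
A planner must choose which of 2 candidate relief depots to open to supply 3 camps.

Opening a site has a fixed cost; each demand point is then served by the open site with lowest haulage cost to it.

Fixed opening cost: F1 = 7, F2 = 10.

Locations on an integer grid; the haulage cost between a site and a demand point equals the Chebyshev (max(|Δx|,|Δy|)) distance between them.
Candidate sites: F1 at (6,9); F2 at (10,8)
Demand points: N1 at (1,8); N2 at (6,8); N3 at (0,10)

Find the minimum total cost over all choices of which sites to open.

Open {F1}: assign each demand point to its cheapest open site.
  N1→F1 5, N2→F1 1, N3→F1 6
  haulage cost 12, fixed 7 → total 19.
Compare {F1, F2}: haulage cost 12 + fixed 17 = 29.
Compare {F2}: haulage cost 23 + fixed 10 = 33.

19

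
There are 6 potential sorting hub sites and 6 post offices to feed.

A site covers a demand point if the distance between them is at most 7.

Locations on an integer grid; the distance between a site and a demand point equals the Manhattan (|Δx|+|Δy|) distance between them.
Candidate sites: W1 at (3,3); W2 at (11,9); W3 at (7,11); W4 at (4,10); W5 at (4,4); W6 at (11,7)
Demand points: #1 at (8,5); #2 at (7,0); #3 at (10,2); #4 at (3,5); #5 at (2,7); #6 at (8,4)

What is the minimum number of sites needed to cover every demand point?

Coverage sets (demand points within 7 of each site):
  W1: {#1, #2, #4, #5, #6}
  W2: {#1}
  W3: {#1}
  W4: {#4, #5}
  W5: {#1, #2, #4, #5, #6}
  W6: {#1, #3, #6}
No single site covers all 6 demand points.
But {W1, W6} covers everything, so the minimum is 2.

2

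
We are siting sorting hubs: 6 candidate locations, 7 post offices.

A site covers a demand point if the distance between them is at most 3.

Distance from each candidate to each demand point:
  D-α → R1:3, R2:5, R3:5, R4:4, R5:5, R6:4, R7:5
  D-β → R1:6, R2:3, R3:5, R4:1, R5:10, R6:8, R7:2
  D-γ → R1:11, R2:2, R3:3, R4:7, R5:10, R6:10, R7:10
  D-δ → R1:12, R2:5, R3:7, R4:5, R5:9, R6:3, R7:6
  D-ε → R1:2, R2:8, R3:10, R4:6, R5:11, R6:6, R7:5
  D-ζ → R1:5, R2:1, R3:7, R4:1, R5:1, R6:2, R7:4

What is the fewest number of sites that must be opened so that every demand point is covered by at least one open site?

4

Coverage sets (demand points within 3 of each site):
  D-α: {R1}
  D-β: {R2, R4, R7}
  D-γ: {R2, R3}
  D-δ: {R6}
  D-ε: {R1}
  D-ζ: {R2, R4, R5, R6}
No 3 sites suffice: every size-3 union leaves at least one demand point uncovered.
But {D-α, D-β, D-γ, D-ζ} covers everything, so the minimum is 4.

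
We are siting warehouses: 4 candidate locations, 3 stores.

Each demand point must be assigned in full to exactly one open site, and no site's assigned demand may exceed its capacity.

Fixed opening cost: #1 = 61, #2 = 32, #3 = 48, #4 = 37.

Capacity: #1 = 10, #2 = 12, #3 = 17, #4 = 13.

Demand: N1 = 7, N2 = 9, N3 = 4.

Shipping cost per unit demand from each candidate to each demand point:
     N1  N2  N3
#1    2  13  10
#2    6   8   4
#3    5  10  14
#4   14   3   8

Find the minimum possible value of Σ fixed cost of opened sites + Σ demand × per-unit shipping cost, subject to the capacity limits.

154

Open {#2, #4}; cheapest assignment that respects the capacities:
  #2 (cap 12, load 11): N1, N3 — cost 7×6 + 4×4 = 58
  #4 (cap 13, load 9): N2 — cost 9×3 = 27
  Shipping 85, fixed 69 → total 154.
  Any other capacity-feasible assignment to {#2, #4} ships for at least 85.
Compare {#1, #4}: its best feasible assignment gives total 171.
Compare {#3, #4}: its best feasible assignment gives total 179.
Every other set of open sites that can feasibly serve all demand totals ≥ 171 even under its best assignment. Minimum: 154.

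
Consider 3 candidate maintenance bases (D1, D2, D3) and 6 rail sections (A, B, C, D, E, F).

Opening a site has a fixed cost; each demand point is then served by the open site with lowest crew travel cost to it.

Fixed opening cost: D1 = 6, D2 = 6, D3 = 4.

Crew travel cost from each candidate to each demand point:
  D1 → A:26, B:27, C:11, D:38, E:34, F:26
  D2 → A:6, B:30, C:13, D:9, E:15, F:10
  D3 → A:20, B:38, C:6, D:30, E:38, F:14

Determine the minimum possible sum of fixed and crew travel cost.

Open {D2, D3}: assign each demand point to its cheapest open site.
  A→D2 6, B→D2 30, C→D3 6, D→D2 9, E→D2 15, F→D2 10
  crew travel cost 76, fixed 10 → total 86.
Compare {D2}: crew travel cost 83 + fixed 6 = 89.
Compare {D1, D2, D3}: crew travel cost 73 + fixed 16 = 89.
Compare {D1, D2}: crew travel cost 78 + fixed 12 = 90.
All other subsets cost ≥ 89. Minimum total cost: 86.

86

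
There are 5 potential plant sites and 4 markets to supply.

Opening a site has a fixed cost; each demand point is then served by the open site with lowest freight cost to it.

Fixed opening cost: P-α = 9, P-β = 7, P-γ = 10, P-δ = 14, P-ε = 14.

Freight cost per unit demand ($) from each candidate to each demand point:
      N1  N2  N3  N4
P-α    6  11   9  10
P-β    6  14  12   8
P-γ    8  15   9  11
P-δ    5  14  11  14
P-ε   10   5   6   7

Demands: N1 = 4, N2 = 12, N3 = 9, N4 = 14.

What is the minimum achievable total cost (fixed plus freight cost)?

257

Open {P-β, P-ε}: assign each demand point to its cheapest open site.
  N1→P-β 4×6=24, N2→P-ε 12×5=60, N3→P-ε 9×6=54, N4→P-ε 14×7=98
  freight cost 236, fixed 21 → total 257.
Compare {P-α, P-ε}: freight cost 236 + fixed 23 = 259.
Compare {P-δ, P-ε}: freight cost 232 + fixed 28 = 260.
Compare {P-ε}: freight cost 252 + fixed 14 = 266.
All other subsets cost ≥ 259. Minimum total cost: 257.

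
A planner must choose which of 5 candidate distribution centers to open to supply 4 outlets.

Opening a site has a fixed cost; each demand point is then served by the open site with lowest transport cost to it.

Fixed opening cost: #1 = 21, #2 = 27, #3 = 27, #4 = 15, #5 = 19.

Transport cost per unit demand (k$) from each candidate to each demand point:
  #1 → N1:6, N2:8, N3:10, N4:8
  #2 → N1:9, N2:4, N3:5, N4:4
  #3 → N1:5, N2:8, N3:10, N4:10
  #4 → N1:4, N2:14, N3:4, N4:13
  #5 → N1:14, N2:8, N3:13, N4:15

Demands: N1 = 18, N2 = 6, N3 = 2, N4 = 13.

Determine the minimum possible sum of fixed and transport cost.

Open {#2, #4}: assign each demand point to its cheapest open site.
  N1→#4 18×4=72, N2→#2 6×4=24, N3→#4 2×4=8, N4→#2 13×4=52
  transport cost 156, fixed 42 → total 198.
Compare {#2, #4, #5}: transport cost 156 + fixed 61 = 217.
Compare {#1, #2, #4}: transport cost 156 + fixed 63 = 219.
Compare {#2, #3, #4}: transport cost 156 + fixed 69 = 225.
All other subsets cost ≥ 217. Minimum total cost: 198.

198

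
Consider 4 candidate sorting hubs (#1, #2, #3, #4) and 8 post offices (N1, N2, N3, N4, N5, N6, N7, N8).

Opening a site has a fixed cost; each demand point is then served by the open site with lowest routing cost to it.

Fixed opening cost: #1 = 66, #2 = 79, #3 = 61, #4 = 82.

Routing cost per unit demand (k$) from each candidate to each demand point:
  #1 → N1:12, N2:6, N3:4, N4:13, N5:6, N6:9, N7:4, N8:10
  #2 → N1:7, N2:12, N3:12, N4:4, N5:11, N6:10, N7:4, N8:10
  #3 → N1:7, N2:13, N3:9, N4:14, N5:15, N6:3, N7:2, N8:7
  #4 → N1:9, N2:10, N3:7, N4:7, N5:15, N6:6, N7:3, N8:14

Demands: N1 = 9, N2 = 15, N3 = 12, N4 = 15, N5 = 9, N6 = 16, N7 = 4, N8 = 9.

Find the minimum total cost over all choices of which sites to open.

Open {#1, #2, #3}: assign each demand point to its cheapest open site.
  N1→#2 9×7=63, N2→#1 15×6=90, N3→#1 12×4=48, N4→#2 15×4=60, N5→#1 9×6=54, N6→#3 16×3=48, N7→#3 4×2=8, N8→#3 9×7=63
  routing cost 434, fixed 206 → total 640.
Compare {#1, #3, #4}: routing cost 479 + fixed 209 = 688.
Compare {#1, #3}: routing cost 569 + fixed 127 = 696.
Compare {#1, #2}: routing cost 565 + fixed 145 = 710.
All other subsets cost ≥ 688. Minimum total cost: 640.

640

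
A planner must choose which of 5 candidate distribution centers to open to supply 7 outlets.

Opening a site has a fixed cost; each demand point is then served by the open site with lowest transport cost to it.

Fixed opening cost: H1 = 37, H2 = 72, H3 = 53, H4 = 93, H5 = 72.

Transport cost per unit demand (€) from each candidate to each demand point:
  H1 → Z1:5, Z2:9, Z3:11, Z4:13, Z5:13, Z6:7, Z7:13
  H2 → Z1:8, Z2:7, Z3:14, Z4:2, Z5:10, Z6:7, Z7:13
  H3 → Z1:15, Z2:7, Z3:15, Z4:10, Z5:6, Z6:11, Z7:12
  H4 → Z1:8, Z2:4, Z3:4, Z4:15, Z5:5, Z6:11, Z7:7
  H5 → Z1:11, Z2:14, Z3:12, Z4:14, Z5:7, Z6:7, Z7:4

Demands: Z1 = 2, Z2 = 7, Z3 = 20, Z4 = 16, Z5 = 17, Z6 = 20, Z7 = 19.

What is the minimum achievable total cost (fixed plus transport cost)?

679

Open {H2, H4}: assign each demand point to its cheapest open site.
  Z1→H2 2×8=16, Z2→H4 7×4=28, Z3→H4 20×4=80, Z4→H2 16×2=32, Z5→H4 17×5=85, Z6→H2 20×7=140, Z7→H4 19×7=133
  transport cost 514, fixed 165 → total 679.
Compare {H2, H4, H5}: transport cost 457 + fixed 237 = 694.
Compare {H1, H2, H4}: transport cost 508 + fixed 202 = 710.
Compare {H1, H2, H4, H5}: transport cost 451 + fixed 274 = 725.
All other subsets cost ≥ 694. Minimum total cost: 679.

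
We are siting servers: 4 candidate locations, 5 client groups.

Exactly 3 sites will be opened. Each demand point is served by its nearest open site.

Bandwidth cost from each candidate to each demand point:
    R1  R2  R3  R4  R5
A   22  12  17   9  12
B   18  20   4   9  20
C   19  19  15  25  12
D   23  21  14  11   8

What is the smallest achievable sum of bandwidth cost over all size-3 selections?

51

Open {A, B, D}.
  R1→B 18, R2→A 12, R3→B 4, R4→A 9, R5→D 8  ⇒ total 51.
Compare {A, B, C}: total 55.
Compare {B, C, D}: total 58.
No size-3 selection does better; minimum is 51.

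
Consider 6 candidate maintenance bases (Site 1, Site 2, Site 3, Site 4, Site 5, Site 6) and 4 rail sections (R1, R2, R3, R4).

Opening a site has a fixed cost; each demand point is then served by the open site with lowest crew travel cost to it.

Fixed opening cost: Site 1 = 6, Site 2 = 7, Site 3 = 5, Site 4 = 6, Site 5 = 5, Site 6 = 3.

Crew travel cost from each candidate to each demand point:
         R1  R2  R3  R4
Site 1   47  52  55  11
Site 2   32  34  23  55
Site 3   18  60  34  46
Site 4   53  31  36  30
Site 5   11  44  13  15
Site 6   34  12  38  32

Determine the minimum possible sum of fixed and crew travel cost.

59

Open {Site 5, Site 6}: assign each demand point to its cheapest open site.
  R1→Site 5 11, R2→Site 6 12, R3→Site 5 13, R4→Site 5 15
  crew travel cost 51, fixed 8 → total 59.
Compare {Site 1, Site 5, Site 6}: crew travel cost 47 + fixed 14 = 61.
Compare {Site 3, Site 5, Site 6}: crew travel cost 51 + fixed 13 = 64.
Compare {Site 4, Site 5, Site 6}: crew travel cost 51 + fixed 14 = 65.
All other subsets cost ≥ 61. Minimum total cost: 59.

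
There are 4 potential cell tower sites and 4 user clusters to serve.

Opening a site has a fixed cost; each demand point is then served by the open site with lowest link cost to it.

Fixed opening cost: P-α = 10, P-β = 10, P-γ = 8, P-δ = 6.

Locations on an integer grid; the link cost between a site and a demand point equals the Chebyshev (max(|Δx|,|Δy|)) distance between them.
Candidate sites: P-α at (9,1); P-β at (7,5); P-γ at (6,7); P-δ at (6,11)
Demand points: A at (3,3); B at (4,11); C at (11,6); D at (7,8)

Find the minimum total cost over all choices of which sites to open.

22

Open {P-γ}: assign each demand point to its cheapest open site.
  A→P-γ 4, B→P-γ 4, C→P-γ 5, D→P-γ 1
  link cost 14, fixed 8 → total 22.
Compare {P-δ}: link cost 18 + fixed 6 = 24.
Compare {P-γ, P-δ}: link cost 12 + fixed 14 = 26.
Compare {P-β}: link cost 17 + fixed 10 = 27.
All other subsets cost ≥ 24. Minimum total cost: 22.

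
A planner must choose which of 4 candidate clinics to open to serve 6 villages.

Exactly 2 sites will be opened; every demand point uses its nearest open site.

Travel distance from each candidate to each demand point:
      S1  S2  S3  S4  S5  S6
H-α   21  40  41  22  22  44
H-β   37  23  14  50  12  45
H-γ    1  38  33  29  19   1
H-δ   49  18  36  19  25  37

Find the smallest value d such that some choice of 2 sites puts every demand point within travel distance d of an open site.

29

Open {H-β, H-γ}.
  Farthest demand point is S4 at travel distance 29 (to H-γ); all others are ≤ 29.
With {H-γ, H-δ} the worst case is 33.
With {H-α, H-δ} the worst case is 37.
No size-2 selection achieves below 29.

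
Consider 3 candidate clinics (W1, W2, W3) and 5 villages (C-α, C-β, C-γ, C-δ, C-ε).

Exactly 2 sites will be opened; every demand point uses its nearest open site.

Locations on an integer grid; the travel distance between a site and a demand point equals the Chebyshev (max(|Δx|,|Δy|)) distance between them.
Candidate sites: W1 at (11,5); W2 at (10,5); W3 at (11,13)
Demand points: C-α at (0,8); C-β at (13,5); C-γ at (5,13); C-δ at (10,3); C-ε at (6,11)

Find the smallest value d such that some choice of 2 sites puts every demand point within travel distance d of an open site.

10

Open {W1, W2}.
  Farthest demand point is C-α at travel distance 10 (to W2); all others are ≤ 10.
With {W2, W3} the worst case is 10.
With {W1, W3} the worst case is 11.
No size-2 selection achieves below 10.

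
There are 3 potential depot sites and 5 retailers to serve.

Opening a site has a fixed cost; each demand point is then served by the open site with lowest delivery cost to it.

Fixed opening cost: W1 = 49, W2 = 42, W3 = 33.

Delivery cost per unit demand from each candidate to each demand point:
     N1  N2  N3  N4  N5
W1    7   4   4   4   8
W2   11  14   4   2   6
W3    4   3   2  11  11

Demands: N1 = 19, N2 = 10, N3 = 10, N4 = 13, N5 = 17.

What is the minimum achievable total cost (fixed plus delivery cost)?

Open {W2, W3}: assign each demand point to its cheapest open site.
  N1→W3 19×4=76, N2→W3 10×3=30, N3→W3 10×2=20, N4→W2 13×2=26, N5→W2 17×6=102
  delivery cost 254, fixed 75 → total 329.
Compare {W1, W2, W3}: delivery cost 254 + fixed 124 = 378.
Compare {W1, W3}: delivery cost 314 + fixed 82 = 396.
Compare {W1, W2}: delivery cost 341 + fixed 91 = 432.
All other subsets cost ≥ 378. Minimum total cost: 329.

329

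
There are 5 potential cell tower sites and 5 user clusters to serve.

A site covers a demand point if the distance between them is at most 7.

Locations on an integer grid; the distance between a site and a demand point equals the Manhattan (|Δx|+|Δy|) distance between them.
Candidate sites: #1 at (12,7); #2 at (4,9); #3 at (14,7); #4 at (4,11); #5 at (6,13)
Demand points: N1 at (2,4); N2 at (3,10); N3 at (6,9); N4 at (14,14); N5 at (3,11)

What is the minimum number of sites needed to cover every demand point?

2

Coverage sets (demand points within 7 of each site):
  #1: {}
  #2: {N1, N2, N3, N5}
  #3: {N4}
  #4: {N2, N3, N5}
  #5: {N2, N3, N5}
No single site covers all 5 demand points.
But {#2, #3} covers everything, so the minimum is 2.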